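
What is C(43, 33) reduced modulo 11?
1

Using Lucas' theorem:
Write n=43 and k=33 in base 11:
n in base 11: [3, 10]
k in base 11: [3, 0]
C(43,33) mod 11 = ∏ C(n_i, k_i) mod 11
Digit binomials (mod 11): C(3,3) = 1; C(10,0) = 1
Product: 1 × 1 = 1 ≡ 1 (mod 11)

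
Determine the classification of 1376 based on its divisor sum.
abundant

Proper divisors of 1376: sum = 1 + 2 + 4 + 8 + 16 + 32 + 43 + 86 + 172 + 344 + 688 = 1396
Since 1396 > 1376, 1376 is abundant.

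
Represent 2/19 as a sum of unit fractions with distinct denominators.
1/10 + 1/190

Greedy algorithm:
2/19: ceiling(19/2) = 10, use 1/10
1/190: ceiling(190/1) = 190, use 1/190
Result: 2/19 = 1/10 + 1/190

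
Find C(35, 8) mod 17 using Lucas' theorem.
0

Using Lucas' theorem:
Write n=35 and k=8 in base 17:
n in base 17: [2, 1]
k in base 17: [0, 8]
C(35,8) mod 17 = ∏ C(n_i, k_i) mod 17
Digit binomials (mod 17): C(2,0) = 1; C(1,8) = 0 (k_i > n_i)
Product: 1 × 0 = 0 ≡ 0 (mod 17)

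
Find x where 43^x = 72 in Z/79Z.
56

Baby-step giant-step with step n = ⌈√79⌉ = 9.
Baby steps 43^j mod 79 (j:value) for j=0..8: 0:1, 1:43, 2:32, 3:33, 4:76, 5:29, 6:62, 7:59, 8:9.
Giant-step multiplier: 43^(-9) ≡ 43^(78-9) = 43^69 ≡ 69 (mod 79).
Giant steps γ_i = 72·69^i mod 79: γ_0=72, γ_1=70, γ_2=11, γ_3=48, γ_4=73, γ_5=60, γ_6=32 (in table at j=2).
x = i·n + j = 6·9 + 2 = 56.
Check: 43^56 ≡ 72 (mod 79).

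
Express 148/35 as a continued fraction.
[4; 4, 2, 1, 2]

Euclidean algorithm steps:
148 = 4 × 35 + 8
35 = 4 × 8 + 3
8 = 2 × 3 + 2
3 = 1 × 2 + 1
2 = 2 × 1 + 0
Continued fraction: [4; 4, 2, 1, 2]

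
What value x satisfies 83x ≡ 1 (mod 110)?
57

gcd(83, 110) = 1, so the inverse exists.
Extended Euclidean algorithm on (110, 83):
110 = 1 × 83 + 27  ⟹  27 = (1)·110 + (-1)·83
83 = 3 × 27 + 2  ⟹  2 = (-3)·110 + (4)·83
27 = 13 × 2 + 1  ⟹  1 = (40)·110 + (-53)·83
So (-53)·83 ≡ 1 (mod 110), i.e. 83^(-1) ≡ -53 ≡ 57 (mod 110).
Check: 83 × 57 = 4731 ≡ 1 (mod 110)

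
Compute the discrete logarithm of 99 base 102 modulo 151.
134

Baby-step giant-step with step n = ⌈√151⌉ = 13.
Baby steps 102^j mod 151 (j:value) for j=0..12: 0:1, 1:102, 2:136, 3:131, 4:74, 5:149, 6:98, 7:30, 8:40, 9:3, 10:4, 11:106, 12:91.
Giant-step multiplier: 102^(-13) ≡ 102^(150-13) = 102^137 ≡ 134 (mod 151).
Giant steps γ_i = 99·134^i mod 151: γ_0=99, γ_1=129, γ_2=72, γ_3=135, γ_4=121, γ_5=57, γ_6=88, γ_7=14, γ_8=64, γ_9=120, γ_10=74 (in table at j=4).
x = i·n + j = 10·13 + 4 = 134.
Check: 102^134 ≡ 99 (mod 151).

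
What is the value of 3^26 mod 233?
129

Repeated squaring. Binary of 26 = 11010.
3^1 ≡ 3 (mod 233); 3^2 ≡ 9 (mod 233); 3^4 ≡ 81 (mod 233); 3^8 ≡ 37 (mod 233); 3^16 ≡ 204 (mod 233)
3^26 = 3^2 × 3^8 × 3^16 ≡ 129 (mod 233)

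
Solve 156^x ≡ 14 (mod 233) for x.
210

Baby-step giant-step with step n = ⌈√233⌉ = 16.
Baby steps 156^j mod 233 (j:value) for j=0..15: 0:1, 1:156, 2:104, 3:147, 4:98, 5:143, 6:173, 7:193, 8:51, 9:34, 10:178, 11:41, 12:105, 13:70, 14:202, 15:57.
Giant-step multiplier: 156^(-16) ≡ 156^(232-16) = 156^216 ≡ 92 (mod 233).
Giant steps γ_i = 14·92^i mod 233: γ_0=14, γ_1=123, γ_2=132, γ_3=28, γ_4=13, γ_5=31, γ_6=56, γ_7=26, γ_8=62, γ_9=112, γ_10=52, γ_11=124, γ_12=224, γ_13=104 (in table at j=2).
x = i·n + j = 13·16 + 2 = 210.
Check: 156^210 ≡ 14 (mod 233).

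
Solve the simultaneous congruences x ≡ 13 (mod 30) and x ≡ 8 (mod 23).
583

Using Chinese Remainder Theorem:
M = 30 × 23 = 690
M1 = 23, M2 = 30
y1 = 23^(-1) mod 30 = 17
y2 = 30^(-1) mod 23 = 10
x = (13×23×17 + 8×30×10) mod 690 = 583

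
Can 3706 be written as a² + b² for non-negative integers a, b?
15² + 59² (a=15, b=59)

Factorization: 3706 = 2 × 17 × 109
By Fermat: n is sum of two squares iff every prime p ≡ 3 (mod 4) appears to even power.
All primes ≡ 3 (mod 4) appear to even power.
Search a = 0, 1, 2, … for 3706 - a² a perfect square: first hit at a = 15: 3706 - 225 = 3481 = 59².
3706 = 15² + 59² = 225 + 3481 ✓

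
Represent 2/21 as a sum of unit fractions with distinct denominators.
1/11 + 1/231

Greedy algorithm:
2/21: ceiling(21/2) = 11, use 1/11
1/231: ceiling(231/1) = 231, use 1/231
Result: 2/21 = 1/11 + 1/231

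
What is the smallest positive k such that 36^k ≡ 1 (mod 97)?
6

97 is prime, so ord(36) divides φ(97) = 96.
Divisors of 96: 1, 2, 3, 4, 6, 8, 12, 16, 24, 32, 48, 96.
Repeated squaring: 36^1 ≡ 36, 36^2 ≡ 35, 36^4 ≡ 61, 36^8 ≡ 35, 36^16 ≡ 61, 36^32 ≡ 35, 36^64 ≡ 61 (mod 97).
Test 36^d mod 97 for each divisor d in increasing order:
36^1 ≡ 36
36^2 ≡ 35
36^3 = 36^2·36^1 ≡ 96
36^4 ≡ 61
36^6 = 36^4·36^2 ≡ 1  ← first divisor giving 1
The order is 6.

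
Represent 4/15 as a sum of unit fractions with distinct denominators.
1/4 + 1/60

Greedy algorithm:
4/15: ceiling(15/4) = 4, use 1/4
1/60: ceiling(60/1) = 60, use 1/60
Result: 4/15 = 1/4 + 1/60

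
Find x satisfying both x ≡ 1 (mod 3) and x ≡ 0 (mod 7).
7

Using Chinese Remainder Theorem:
M = 3 × 7 = 21
M1 = 7, M2 = 3
y1 = 7^(-1) mod 3 = 1
y2 = 3^(-1) mod 7 = 5
x = (1×7×1 + 0×3×5) mod 21 = 7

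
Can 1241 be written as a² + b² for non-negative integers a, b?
4² + 35² (a=4, b=35)

Factorization: 1241 = 17 × 73
By Fermat: n is sum of two squares iff every prime p ≡ 3 (mod 4) appears to even power.
All primes ≡ 3 (mod 4) appear to even power.
Search a = 0, 1, 2, … for 1241 - a² a perfect square: first hit at a = 4: 1241 - 16 = 1225 = 35².
1241 = 4² + 35² = 16 + 1225 ✓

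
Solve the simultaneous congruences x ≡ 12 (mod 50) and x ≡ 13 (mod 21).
412

Using Chinese Remainder Theorem:
M = 50 × 21 = 1050
M1 = 21, M2 = 50
y1 = 21^(-1) mod 50 = 31
y2 = 50^(-1) mod 21 = 8
x = (12×21×31 + 13×50×8) mod 1050 = 412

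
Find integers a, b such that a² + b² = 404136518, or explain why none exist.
Not possible

Factorization: 404136518 = 2 × 29 × 191^3
By Fermat: n is sum of two squares iff every prime p ≡ 3 (mod 4) appears to even power.
Prime(s) ≡ 3 (mod 4) with odd exponent: [(191, 3)]
Therefore 404136518 cannot be expressed as a² + b².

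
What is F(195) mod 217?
114

Matrix identity: Q^n = [[F_(n+1), F_n], [F_n, F_(n-1)]] with Q = [[1,1],[1,0]].
n = 195 = 11000011₂. Square-and-multiply, entries mod 217:
Q^1 = [[1,1],[1,0]]
Q^3 = (Q^1)²·Q = [[3,2],[2,1]]
Q^6 = (Q^3)² = [[13,8],[8,5]]
Q^12 = (Q^6)² = [[16,144],[144,89]]
Q^24 = (Q^12)² = [[160,147],[147,13]]
Q^48 = (Q^24)² = [[120,42],[42,78]]
Q^97 = (Q^48)²·Q = [[176,106],[106,70]]
Q^195 = (Q^97)²·Q = [[150,114],[114,36]]
F_195 mod 217 = Q^195[0][1] = 114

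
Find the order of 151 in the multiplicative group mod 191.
190

191 is prime, so ord(151) divides φ(191) = 190.
Divisors of 190: 1, 2, 5, 10, 19, 38, 95, 190.
Repeated squaring: 151^1 ≡ 151, 151^2 ≡ 72, 151^4 ≡ 27, 151^8 ≡ 156, 151^16 ≡ 79, 151^32 ≡ 129, 151^64 ≡ 24, 151^128 ≡ 3 (mod 191).
Test 151^d mod 191 for each divisor d in increasing order:
151^1 ≡ 151
151^2 ≡ 72
151^5 = 151^4·151^1 ≡ 66
151^10 = 151^8·151^2 ≡ 154
151^19 = 151^16·151^2·151^1 ≡ 152
151^38 = 151^32·151^4·151^2 ≡ 184
151^95 = 151^64·151^16·151^8·151^4·151^2·151^1 ≡ 190
151^190 = 151^128·151^32·151^16·151^8·151^4·151^2 ≡ 1  ← first divisor giving 1
The order is 190.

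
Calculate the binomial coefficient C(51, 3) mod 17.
0

Using Lucas' theorem:
Write n=51 and k=3 in base 17:
n in base 17: [3, 0]
k in base 17: [0, 3]
C(51,3) mod 17 = ∏ C(n_i, k_i) mod 17
Digit binomials (mod 17): C(3,0) = 1; C(0,3) = 0 (k_i > n_i)
Product: 1 × 0 = 0 ≡ 0 (mod 17)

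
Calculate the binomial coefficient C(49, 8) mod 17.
9

Using Lucas' theorem:
Write n=49 and k=8 in base 17:
n in base 17: [2, 15]
k in base 17: [0, 8]
C(49,8) mod 17 = ∏ C(n_i, k_i) mod 17
Digit binomials (mod 17): C(2,0) = 1; C(15,8) = 6435 ≡ 9
Product: 1 × 9 = 9 ≡ 9 (mod 17)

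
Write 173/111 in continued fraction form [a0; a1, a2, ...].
[1; 1, 1, 3, 1, 3, 3]

Euclidean algorithm steps:
173 = 1 × 111 + 62
111 = 1 × 62 + 49
62 = 1 × 49 + 13
49 = 3 × 13 + 10
13 = 1 × 10 + 3
10 = 3 × 3 + 1
3 = 3 × 1 + 0
Continued fraction: [1; 1, 1, 3, 1, 3, 3]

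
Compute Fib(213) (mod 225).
83

Matrix identity: Q^n = [[F_(n+1), F_n], [F_n, F_(n-1)]] with Q = [[1,1],[1,0]].
n = 213 = 11010101₂. Square-and-multiply, entries mod 225:
Q^1 = [[1,1],[1,0]]
Q^3 = (Q^1)²·Q = [[3,2],[2,1]]
Q^6 = (Q^3)² = [[13,8],[8,5]]
Q^13 = (Q^6)²·Q = [[152,8],[8,144]]
Q^26 = (Q^13)² = [[218,118],[118,100]]
Q^53 = (Q^26)²·Q = [[197,23],[23,174]]
Q^106 = (Q^53)² = [[188,208],[208,205]]
Q^213 = (Q^106)²·Q = [[152,83],[83,69]]
F_213 mod 225 = Q^213[0][1] = 83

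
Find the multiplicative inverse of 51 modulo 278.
169

gcd(51, 278) = 1, so the inverse exists.
Extended Euclidean algorithm on (278, 51):
278 = 5 × 51 + 23  ⟹  23 = (1)·278 + (-5)·51
51 = 2 × 23 + 5  ⟹  5 = (-2)·278 + (11)·51
23 = 4 × 5 + 3  ⟹  3 = (9)·278 + (-49)·51
5 = 1 × 3 + 2  ⟹  2 = (-11)·278 + (60)·51
3 = 1 × 2 + 1  ⟹  1 = (20)·278 + (-109)·51
So (-109)·51 ≡ 1 (mod 278), i.e. 51^(-1) ≡ -109 ≡ 169 (mod 278).
Check: 51 × 169 = 8619 ≡ 1 (mod 278)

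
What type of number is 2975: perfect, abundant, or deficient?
deficient

Proper divisors of 2975: sum = 1 + 5 + 7 + 17 + 25 + 35 + 85 + 119 + 175 + 425 + 595 = 1489
Since 1489 < 2975, 2975 is deficient.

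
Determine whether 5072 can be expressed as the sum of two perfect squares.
44² + 56² (a=44, b=56)

Factorization: 5072 = 2^4 × 317
By Fermat: n is sum of two squares iff every prime p ≡ 3 (mod 4) appears to even power.
All primes ≡ 3 (mod 4) appear to even power.
Search a = 0, 1, 2, … for 5072 - a² a perfect square: first hit at a = 44: 5072 - 1936 = 3136 = 56².
5072 = 44² + 56² = 1936 + 3136 ✓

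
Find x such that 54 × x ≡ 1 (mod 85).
74

gcd(54, 85) = 1, so the inverse exists.
Extended Euclidean algorithm on (85, 54):
85 = 1 × 54 + 31  ⟹  31 = (1)·85 + (-1)·54
54 = 1 × 31 + 23  ⟹  23 = (-1)·85 + (2)·54
31 = 1 × 23 + 8  ⟹  8 = (2)·85 + (-3)·54
23 = 2 × 8 + 7  ⟹  7 = (-5)·85 + (8)·54
8 = 1 × 7 + 1  ⟹  1 = (7)·85 + (-11)·54
So (-11)·54 ≡ 1 (mod 85), i.e. 54^(-1) ≡ -11 ≡ 74 (mod 85).
Check: 54 × 74 = 3996 ≡ 1 (mod 85)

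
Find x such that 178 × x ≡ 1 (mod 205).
167

gcd(178, 205) = 1, so the inverse exists.
Extended Euclidean algorithm on (205, 178):
205 = 1 × 178 + 27  ⟹  27 = (1)·205 + (-1)·178
178 = 6 × 27 + 16  ⟹  16 = (-6)·205 + (7)·178
27 = 1 × 16 + 11  ⟹  11 = (7)·205 + (-8)·178
16 = 1 × 11 + 5  ⟹  5 = (-13)·205 + (15)·178
11 = 2 × 5 + 1  ⟹  1 = (33)·205 + (-38)·178
So (-38)·178 ≡ 1 (mod 205), i.e. 178^(-1) ≡ -38 ≡ 167 (mod 205).
Check: 178 × 167 = 29726 ≡ 1 (mod 205)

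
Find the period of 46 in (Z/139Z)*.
69

139 is prime, so ord(46) divides φ(139) = 138.
Divisors of 138: 1, 2, 3, 6, 23, 46, 69, 138.
Repeated squaring: 46^1 ≡ 46, 46^2 ≡ 31, 46^4 ≡ 127, 46^8 ≡ 5, 46^16 ≡ 25, 46^32 ≡ 69, 46^64 ≡ 35, 46^128 ≡ 113 (mod 139).
Test 46^d mod 139 for each divisor d in increasing order:
46^1 ≡ 46
46^2 ≡ 31
46^3 = 46^2·46^1 ≡ 36
46^6 = 46^4·46^2 ≡ 45
46^23 = 46^16·46^4·46^2·46^1 ≡ 42
46^46 = 46^32·46^8·46^4·46^2 ≡ 96
46^69 = 46^64·46^4·46^1 ≡ 1  ← first divisor giving 1
The order is 69.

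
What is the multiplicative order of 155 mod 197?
98

197 is prime, so ord(155) divides φ(197) = 196.
Divisors of 196: 1, 2, 4, 7, 14, 28, 49, 98, 196.
Repeated squaring: 155^1 ≡ 155, 155^2 ≡ 188, 155^4 ≡ 81, 155^8 ≡ 60, 155^16 ≡ 54, 155^32 ≡ 158, 155^64 ≡ 142, 155^128 ≡ 70 (mod 197).
Test 155^d mod 197 for each divisor d in increasing order:
155^1 ≡ 155
155^2 ≡ 188
155^4 ≡ 81
155^7 = 155^4·155^2·155^1 ≡ 83
155^14 = 155^8·155^4·155^2 ≡ 191
155^28 = 155^16·155^8·155^4 ≡ 36
155^49 = 155^32·155^16·155^1 ≡ 196
155^98 = 155^64·155^32·155^2 ≡ 1  ← first divisor giving 1
The order is 98.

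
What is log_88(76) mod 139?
27

Baby-step giant-step with step n = ⌈√139⌉ = 12.
Baby steps 88^j mod 139 (j:value) for j=0..11: 0:1, 1:88, 2:99, 3:94, 4:71, 5:132, 6:79, 7:2, 8:37, 9:59, 10:49, 11:3.
Giant-step multiplier: 88^(-12) ≡ 88^(138-12) = 88^126 ≡ 129 (mod 139).
Giant steps γ_i = 76·129^i mod 139: γ_0=76, γ_1=74, γ_2=94 (in table at j=3).
x = i·n + j = 2·12 + 3 = 27.
Check: 88^27 ≡ 76 (mod 139).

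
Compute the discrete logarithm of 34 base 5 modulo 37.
16

Baby-step giant-step with step n = ⌈√37⌉ = 7.
Baby steps 5^j mod 37 (j:value) for j=0..6: 0:1, 1:5, 2:25, 3:14, 4:33, 5:17, 6:11.
Giant-step multiplier: 5^(-7) ≡ 5^(36-7) = 5^29 ≡ 35 (mod 37).
Giant steps γ_i = 34·35^i mod 37: γ_0=34, γ_1=6, γ_2=25 (in table at j=2).
x = i·n + j = 2·7 + 2 = 16.
Check: 5^16 ≡ 34 (mod 37).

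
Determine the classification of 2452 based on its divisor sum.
deficient

Proper divisors of 2452: sum = 1 + 2 + 4 + 613 + 1226 = 1846
Since 1846 < 2452, 2452 is deficient.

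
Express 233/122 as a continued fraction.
[1; 1, 10, 11]

Euclidean algorithm steps:
233 = 1 × 122 + 111
122 = 1 × 111 + 11
111 = 10 × 11 + 1
11 = 11 × 1 + 0
Continued fraction: [1; 1, 10, 11]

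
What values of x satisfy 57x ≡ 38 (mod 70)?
x ≡ 24 (mod 70)

gcd(57, 70) = 1, which divides 38, so solutions exist.
Find 57^(-1) mod 70 by the extended Euclidean algorithm:
70 = 1 × 57 + 13  ⟹  13 = (1)·70 + (-1)·57
57 = 4 × 13 + 5  ⟹  5 = (-4)·70 + (5)·57
13 = 2 × 5 + 3  ⟹  3 = (9)·70 + (-11)·57
5 = 1 × 3 + 2  ⟹  2 = (-13)·70 + (16)·57
3 = 1 × 2 + 1  ⟹  1 = (22)·70 + (-27)·57
So (-27)·57 ≡ 1 (mod 70), i.e. 57^(-1) ≡ -27 ≡ 43 (mod 70).
x ≡ 43 × 38 = 1634 ≡ 24 (mod 70).
Check: 57 × 24 = 1368 ≡ 38 (mod 70).
Unique solution: x ≡ 24 (mod 70)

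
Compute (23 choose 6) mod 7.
0

Using Lucas' theorem:
Write n=23 and k=6 in base 7:
n in base 7: [3, 2]
k in base 7: [0, 6]
C(23,6) mod 7 = ∏ C(n_i, k_i) mod 7
Digit binomials (mod 7): C(3,0) = 1; C(2,6) = 0 (k_i > n_i)
Product: 1 × 0 = 0 ≡ 0 (mod 7)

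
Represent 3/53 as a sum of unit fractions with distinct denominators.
1/18 + 1/954

Greedy algorithm:
3/53: ceiling(53/3) = 18, use 1/18
1/954: ceiling(954/1) = 954, use 1/954
Result: 3/53 = 1/18 + 1/954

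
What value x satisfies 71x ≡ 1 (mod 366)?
299

gcd(71, 366) = 1, so the inverse exists.
Extended Euclidean algorithm on (366, 71):
366 = 5 × 71 + 11  ⟹  11 = (1)·366 + (-5)·71
71 = 6 × 11 + 5  ⟹  5 = (-6)·366 + (31)·71
11 = 2 × 5 + 1  ⟹  1 = (13)·366 + (-67)·71
So (-67)·71 ≡ 1 (mod 366), i.e. 71^(-1) ≡ -67 ≡ 299 (mod 366).
Check: 71 × 299 = 21229 ≡ 1 (mod 366)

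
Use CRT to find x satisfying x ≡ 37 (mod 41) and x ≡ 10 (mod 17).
78

Using Chinese Remainder Theorem:
M = 41 × 17 = 697
M1 = 17, M2 = 41
y1 = 17^(-1) mod 41 = 29
y2 = 41^(-1) mod 17 = 5
x = (37×17×29 + 10×41×5) mod 697 = 78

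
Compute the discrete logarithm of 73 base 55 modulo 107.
35

Baby-step giant-step with step n = ⌈√107⌉ = 11.
Baby steps 55^j mod 107 (j:value) for j=0..10: 0:1, 1:55, 2:29, 3:97, 4:92, 5:31, 6:100, 7:43, 8:11, 9:70, 10:105.
Giant-step multiplier: 55^(-11) ≡ 55^(106-11) = 55^95 ≡ 71 (mod 107).
Giant steps γ_i = 73·71^i mod 107: γ_0=73, γ_1=47, γ_2=20, γ_3=29 (in table at j=2).
x = i·n + j = 3·11 + 2 = 35.
Check: 55^35 ≡ 73 (mod 107).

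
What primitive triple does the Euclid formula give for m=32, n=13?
(855, 832, 1193)

Euclid's formula: a = m² - n², b = 2mn, c = m² + n²
m = 32, n = 13
a = 32² - 13² = 1024 - 169 = 855
b = 2 × 32 × 13 = 832
c = 32² + 13² = 1024 + 169 = 1193
Verification: 855² + 832² = 731025 + 692224 = 1423249 = 1193² ✓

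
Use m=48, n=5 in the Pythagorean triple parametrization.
(2279, 480, 2329)

Euclid's formula: a = m² - n², b = 2mn, c = m² + n²
m = 48, n = 5
a = 48² - 5² = 2304 - 25 = 2279
b = 2 × 48 × 5 = 480
c = 48² + 5² = 2304 + 25 = 2329
Verification: 2279² + 480² = 5193841 + 230400 = 5424241 = 2329² ✓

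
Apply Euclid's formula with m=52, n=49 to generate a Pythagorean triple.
(303, 5096, 5105)

Euclid's formula: a = m² - n², b = 2mn, c = m² + n²
m = 52, n = 49
a = 52² - 49² = 2704 - 2401 = 303
b = 2 × 52 × 49 = 5096
c = 52² + 49² = 2704 + 2401 = 5105
Verification: 303² + 5096² = 91809 + 25969216 = 26061025 = 5105² ✓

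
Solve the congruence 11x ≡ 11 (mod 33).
x ≡ 1 (mod 3)

gcd(11, 33) = 11, which divides 11, so solutions exist.
Divide through by 11: x ≡ 1 (mod 3).
The coefficient of x is now 1, so x ≡ 1 (mod 3).
Check: 11 × 1 = 11 ≡ 11 (mod 33).
x ≡ 1 (mod 3), giving 11 solutions mod 33.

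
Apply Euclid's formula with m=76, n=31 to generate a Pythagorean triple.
(4815, 4712, 6737)

Euclid's formula: a = m² - n², b = 2mn, c = m² + n²
m = 76, n = 31
a = 76² - 31² = 5776 - 961 = 4815
b = 2 × 76 × 31 = 4712
c = 76² + 31² = 5776 + 961 = 6737
Verification: 4815² + 4712² = 23184225 + 22202944 = 45387169 = 6737² ✓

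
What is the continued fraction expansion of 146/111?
[1; 3, 5, 1, 5]

Euclidean algorithm steps:
146 = 1 × 111 + 35
111 = 3 × 35 + 6
35 = 5 × 6 + 5
6 = 1 × 5 + 1
5 = 5 × 1 + 0
Continued fraction: [1; 3, 5, 1, 5]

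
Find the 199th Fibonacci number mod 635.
491

Matrix identity: Q^n = [[F_(n+1), F_n], [F_n, F_(n-1)]] with Q = [[1,1],[1,0]].
n = 199 = 11000111₂. Square-and-multiply, entries mod 635:
Q^1 = [[1,1],[1,0]]
Q^3 = (Q^1)²·Q = [[3,2],[2,1]]
Q^6 = (Q^3)² = [[13,8],[8,5]]
Q^12 = (Q^6)² = [[233,144],[144,89]]
Q^24 = (Q^12)² = [[95,13],[13,82]]
Q^49 = (Q^24)²·Q = [[65,304],[304,396]]
Q^99 = (Q^49)²·Q = [[565,121],[121,444]]
Q^199 = (Q^99)²·Q = [[25,491],[491,169]]
F_199 mod 635 = Q^199[0][1] = 491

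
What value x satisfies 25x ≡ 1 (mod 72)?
49

gcd(25, 72) = 1, so the inverse exists.
Extended Euclidean algorithm on (72, 25):
72 = 2 × 25 + 22  ⟹  22 = (1)·72 + (-2)·25
25 = 1 × 22 + 3  ⟹  3 = (-1)·72 + (3)·25
22 = 7 × 3 + 1  ⟹  1 = (8)·72 + (-23)·25
So (-23)·25 ≡ 1 (mod 72), i.e. 25^(-1) ≡ -23 ≡ 49 (mod 72).
Check: 25 × 49 = 1225 ≡ 1 (mod 72)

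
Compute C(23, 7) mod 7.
3

Using Lucas' theorem:
Write n=23 and k=7 in base 7:
n in base 7: [3, 2]
k in base 7: [1, 0]
C(23,7) mod 7 = ∏ C(n_i, k_i) mod 7
Digit binomials (mod 7): C(3,1) = 3; C(2,0) = 1
Product: 3 × 1 = 3 ≡ 3 (mod 7)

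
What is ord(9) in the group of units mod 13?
3

13 is prime, so ord(9) divides φ(13) = 12.
Divisors of 12: 1, 2, 3, 4, 6, 12.
Repeated squaring: 9^1 ≡ 9, 9^2 ≡ 3, 9^4 ≡ 9, 9^8 ≡ 3 (mod 13).
Test 9^d mod 13 for each divisor d in increasing order:
9^1 ≡ 9
9^2 ≡ 3
9^3 = 9^2·9^1 ≡ 1  ← first divisor giving 1
The order is 3.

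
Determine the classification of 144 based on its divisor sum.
abundant

Proper divisors of 144: sum = 1 + 2 + 3 + 4 + 6 + 8 + 9 + 12 + 16 + 18 + 24 + 36 + 48 + 72 = 259
Since 259 > 144, 144 is abundant.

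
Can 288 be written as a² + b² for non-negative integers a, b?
12² + 12² (a=12, b=12)

Factorization: 288 = 2^5 × 3^2
By Fermat: n is sum of two squares iff every prime p ≡ 3 (mod 4) appears to even power.
All primes ≡ 3 (mod 4) appear to even power.
Search a = 0, 1, 2, … for 288 - a² a perfect square: first hit at a = 12: 288 - 144 = 144 = 12².
288 = 12² + 12² = 144 + 144 ✓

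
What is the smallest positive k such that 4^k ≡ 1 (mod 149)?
74

149 is prime, so ord(4) divides φ(149) = 148.
Divisors of 148: 1, 2, 4, 37, 74, 148.
Repeated squaring: 4^1 ≡ 4, 4^2 ≡ 16, 4^4 ≡ 107, 4^8 ≡ 125, 4^16 ≡ 129, 4^32 ≡ 102, 4^64 ≡ 123, 4^128 ≡ 80 (mod 149).
Test 4^d mod 149 for each divisor d in increasing order:
4^1 ≡ 4
4^2 ≡ 16
4^4 ≡ 107
4^37 = 4^32·4^4·4^1 ≡ 148
4^74 = 4^64·4^8·4^2 ≡ 1  ← first divisor giving 1
The order is 74.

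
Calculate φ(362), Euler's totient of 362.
180

362 = 2 × 181
φ(n) = n × ∏(1 - 1/p) for each prime p dividing n
φ(362) = 362 × (1 - 1/2) × (1 - 1/181) = 180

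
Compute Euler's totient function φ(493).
448

493 = 17 × 29
φ(n) = n × ∏(1 - 1/p) for each prime p dividing n
φ(493) = 493 × (1 - 1/17) × (1 - 1/29) = 448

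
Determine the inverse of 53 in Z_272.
77

gcd(53, 272) = 1, so the inverse exists.
Extended Euclidean algorithm on (272, 53):
272 = 5 × 53 + 7  ⟹  7 = (1)·272 + (-5)·53
53 = 7 × 7 + 4  ⟹  4 = (-7)·272 + (36)·53
7 = 1 × 4 + 3  ⟹  3 = (8)·272 + (-41)·53
4 = 1 × 3 + 1  ⟹  1 = (-15)·272 + (77)·53
So (77)·53 ≡ 1 (mod 272), i.e. 53^(-1) ≡ 77 (mod 272).
Check: 53 × 77 = 4081 ≡ 1 (mod 272)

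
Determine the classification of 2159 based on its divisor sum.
deficient

Proper divisors of 2159: sum = 1 + 17 + 127 = 145
Since 145 < 2159, 2159 is deficient.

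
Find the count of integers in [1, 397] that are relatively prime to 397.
396

397 = 397
φ(n) = n × ∏(1 - 1/p) for each prime p dividing n
φ(397) = 397 × (1 - 1/397) = 396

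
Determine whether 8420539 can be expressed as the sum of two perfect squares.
Not possible

Factorization: 8420539 = 41 × 59^3
By Fermat: n is sum of two squares iff every prime p ≡ 3 (mod 4) appears to even power.
Prime(s) ≡ 3 (mod 4) with odd exponent: [(59, 3)]
Therefore 8420539 cannot be expressed as a² + b².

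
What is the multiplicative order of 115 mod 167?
83

167 is prime, so ord(115) divides φ(167) = 166.
Divisors of 166: 1, 2, 83, 166.
Repeated squaring: 115^1 ≡ 115, 115^2 ≡ 32, 115^4 ≡ 22, 115^8 ≡ 150, 115^16 ≡ 122, 115^32 ≡ 21, 115^64 ≡ 107, 115^128 ≡ 93 (mod 167).
Test 115^d mod 167 for each divisor d in increasing order:
115^1 ≡ 115
115^2 ≡ 32
115^83 = 115^64·115^16·115^2·115^1 ≡ 1  ← first divisor giving 1
The order is 83.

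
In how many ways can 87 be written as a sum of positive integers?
38887673

p(n) counts ways to write n as a sum of positive integers (order ignored).
Euler's pentagonal recurrence: p(k) = p(k-1) + p(k-2) - p(k-5) - p(k-7) + p(k-12) + p(k-15) - ... (offsets j(3j∓1)/2, signs ++--, p(0)=1, p(<0)=0).
DP table for k = 0..86: p(0)=1, p(1)=1, p(2)=2, p(3)=3, p(4)=5, p(5)=7, p(6)=11, p(7)=15, p(8)=22, p(9)=30, p(10)=42, p(11)=56, p(12)=77, p(13)=101, p(14)=135, p(15)=176, p(16)=231, p(17)=297, p(18)=385, p(19)=490, p(20)=627, p(21)=792, p(22)=1002, p(23)=1255, p(24)=1575, p(25)=1958, p(26)=2436, p(27)=3010, p(28)=3718, p(29)=4565, p(30)=5604, p(31)=6842, p(32)=8349, p(33)=10143, p(34)=12310, p(35)=14883, p(36)=17977, p(37)=21637, p(38)=26015, p(39)=31185, p(40)=37338, p(41)=44583, p(42)=53174, p(43)=63261, p(44)=75175, p(45)=89134, p(46)=105558, p(47)=124754, p(48)=147273, p(49)=173525, p(50)=204226, p(51)=239943, p(52)=281589, p(53)=329931, p(54)=386155, p(55)=451276, p(56)=526823, p(57)=614154, p(58)=715220, p(59)=831820, p(60)=966467, p(61)=1121505, p(62)=1300156, p(63)=1505499, p(64)=1741630, p(65)=2012558, p(66)=2323520, p(67)=2679689, p(68)=3087735, p(69)=3554345, p(70)=4087968, p(71)=4697205, p(72)=5392783, p(73)=6185689, p(74)=7089500, p(75)=8118264, p(76)=9289091, p(77)=10619863, p(78)=12132164, p(79)=13848650, p(80)=15796476, p(81)=18004327, p(82)=20506255, p(83)=23338469, p(84)=26543660, p(85)=30167357, p(86)=34262962.
Final step: p(87) = p(86) + p(85) - p(82) - p(80) + p(75) + p(72) - p(65) - p(61) + p(52) + p(47) - p(36) - p(30) + p(17) + p(10)
= 34262962 + 30167357 - 20506255 - 15796476 + 8118264 + 5392783 - 2012558 - 1121505 + 281589 + 124754 - 17977 - 5604 + 297 + 42
= 38887673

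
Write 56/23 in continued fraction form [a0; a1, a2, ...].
[2; 2, 3, 3]

Euclidean algorithm steps:
56 = 2 × 23 + 10
23 = 2 × 10 + 3
10 = 3 × 3 + 1
3 = 3 × 1 + 0
Continued fraction: [2; 2, 3, 3]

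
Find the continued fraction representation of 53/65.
[0; 1, 4, 2, 2, 2]

Euclidean algorithm steps:
53 = 0 × 65 + 53
65 = 1 × 53 + 12
53 = 4 × 12 + 5
12 = 2 × 5 + 2
5 = 2 × 2 + 1
2 = 2 × 1 + 0
Continued fraction: [0; 1, 4, 2, 2, 2]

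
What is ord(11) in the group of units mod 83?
41

83 is prime, so ord(11) divides φ(83) = 82.
Divisors of 82: 1, 2, 41, 82.
Repeated squaring: 11^1 ≡ 11, 11^2 ≡ 38, 11^4 ≡ 33, 11^8 ≡ 10, 11^16 ≡ 17, 11^32 ≡ 40, 11^64 ≡ 23 (mod 83).
Test 11^d mod 83 for each divisor d in increasing order:
11^1 ≡ 11
11^2 ≡ 38
11^41 = 11^32·11^8·11^1 ≡ 1  ← first divisor giving 1
The order is 41.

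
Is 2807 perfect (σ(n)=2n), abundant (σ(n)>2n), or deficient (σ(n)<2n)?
deficient

Proper divisors of 2807: sum = 1 + 7 + 401 = 409
Since 409 < 2807, 2807 is deficient.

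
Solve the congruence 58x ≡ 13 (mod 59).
x ≡ 46 (mod 59)

gcd(58, 59) = 1, which divides 13, so solutions exist.
Find 58^(-1) mod 59 by the extended Euclidean algorithm:
59 = 1 × 58 + 1  ⟹  1 = (1)·59 + (-1)·58
So (-1)·58 ≡ 1 (mod 59), i.e. 58^(-1) ≡ -1 ≡ 58 (mod 59).
x ≡ 58 × 13 = 754 ≡ 46 (mod 59).
Check: 58 × 46 = 2668 ≡ 13 (mod 59).
Unique solution: x ≡ 46 (mod 59)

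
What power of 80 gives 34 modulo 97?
3

Baby-step giant-step with step n = ⌈√97⌉ = 10.
Baby steps 80^j mod 97 (j:value) for j=0..9: 0:1, 1:80, 2:95, 3:34, 4:4, 5:29, 6:89, 7:39, 8:16, 9:19.
h = 34 is already in the table at j=3, so x = 3.
Check: 80^3 ≡ 34 (mod 97).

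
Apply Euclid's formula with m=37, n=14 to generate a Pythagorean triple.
(1173, 1036, 1565)

Euclid's formula: a = m² - n², b = 2mn, c = m² + n²
m = 37, n = 14
a = 37² - 14² = 1369 - 196 = 1173
b = 2 × 37 × 14 = 1036
c = 37² + 14² = 1369 + 196 = 1565
Verification: 1173² + 1036² = 1375929 + 1073296 = 2449225 = 1565² ✓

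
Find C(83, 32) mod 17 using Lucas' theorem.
4

Using Lucas' theorem:
Write n=83 and k=32 in base 17:
n in base 17: [4, 15]
k in base 17: [1, 15]
C(83,32) mod 17 = ∏ C(n_i, k_i) mod 17
Digit binomials (mod 17): C(4,1) = 4; C(15,15) = 1
Product: 4 × 1 = 4 ≡ 4 (mod 17)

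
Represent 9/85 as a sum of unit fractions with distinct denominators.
1/10 + 1/170

Greedy algorithm:
9/85: ceiling(85/9) = 10, use 1/10
1/170: ceiling(170/1) = 170, use 1/170
Result: 9/85 = 1/10 + 1/170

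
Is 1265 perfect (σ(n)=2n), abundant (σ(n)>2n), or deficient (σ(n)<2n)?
deficient

Proper divisors of 1265: sum = 1 + 5 + 11 + 23 + 55 + 115 + 253 = 463
Since 463 < 1265, 1265 is deficient.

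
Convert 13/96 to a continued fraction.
[0; 7, 2, 1, 1, 2]

Euclidean algorithm steps:
13 = 0 × 96 + 13
96 = 7 × 13 + 5
13 = 2 × 5 + 3
5 = 1 × 3 + 2
3 = 1 × 2 + 1
2 = 2 × 1 + 0
Continued fraction: [0; 7, 2, 1, 1, 2]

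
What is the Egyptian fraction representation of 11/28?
1/3 + 1/17 + 1/1428

Greedy algorithm:
11/28: ceiling(28/11) = 3, use 1/3
5/84: ceiling(84/5) = 17, use 1/17
1/1428: ceiling(1428/1) = 1428, use 1/1428
Result: 11/28 = 1/3 + 1/17 + 1/1428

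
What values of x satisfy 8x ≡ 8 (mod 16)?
x ≡ 1 (mod 2)

gcd(8, 16) = 8, which divides 8, so solutions exist.
Divide through by 8: x ≡ 1 (mod 2).
The coefficient of x is now 1, so x ≡ 1 (mod 2).
Check: 8 × 1 = 8 ≡ 8 (mod 16).
x ≡ 1 (mod 2), giving 8 solutions mod 16.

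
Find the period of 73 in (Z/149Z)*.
37

149 is prime, so ord(73) divides φ(149) = 148.
Divisors of 148: 1, 2, 4, 37, 74, 148.
Repeated squaring: 73^1 ≡ 73, 73^2 ≡ 114, 73^4 ≡ 33, 73^8 ≡ 46, 73^16 ≡ 30, 73^32 ≡ 6, 73^64 ≡ 36, 73^128 ≡ 104 (mod 149).
Test 73^d mod 149 for each divisor d in increasing order:
73^1 ≡ 73
73^2 ≡ 114
73^4 ≡ 33
73^37 = 73^32·73^4·73^1 ≡ 1  ← first divisor giving 1
The order is 37.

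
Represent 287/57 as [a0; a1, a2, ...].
[5; 28, 2]

Euclidean algorithm steps:
287 = 5 × 57 + 2
57 = 28 × 2 + 1
2 = 2 × 1 + 0
Continued fraction: [5; 28, 2]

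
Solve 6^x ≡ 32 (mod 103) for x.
26

Baby-step giant-step with step n = ⌈√103⌉ = 11.
Baby steps 6^j mod 103 (j:value) for j=0..10: 0:1, 1:6, 2:36, 3:10, 4:60, 5:51, 6:100, 7:85, 8:98, 9:73, 10:26.
Giant-step multiplier: 6^(-11) ≡ 6^(102-11) = 6^91 ≡ 35 (mod 103).
Giant steps γ_i = 32·35^i mod 103: γ_0=32, γ_1=90, γ_2=60 (in table at j=4).
x = i·n + j = 2·11 + 4 = 26.
Check: 6^26 ≡ 32 (mod 103).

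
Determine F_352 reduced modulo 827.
777

Matrix identity: Q^n = [[F_(n+1), F_n], [F_n, F_(n-1)]] with Q = [[1,1],[1,0]].
n = 352 = 101100000₂. Square-and-multiply, entries mod 827:
Q^1 = [[1,1],[1,0]]
Q^2 = (Q^1)² = [[2,1],[1,1]]
Q^5 = (Q^2)²·Q = [[8,5],[5,3]]
Q^11 = (Q^5)²·Q = [[144,89],[89,55]]
Q^22 = (Q^11)² = [[539,344],[344,195]]
Q^44 = (Q^22)² = [[319,261],[261,58]]
Q^88 = (Q^44)² = [[347,811],[811,363]]
Q^176 = (Q^88)² = [[750,218],[218,532]]
Q^352 = (Q^176)² = [[525,777],[777,575]]
F_352 mod 827 = Q^352[0][1] = 777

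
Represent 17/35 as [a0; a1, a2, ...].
[0; 2, 17]

Euclidean algorithm steps:
17 = 0 × 35 + 17
35 = 2 × 17 + 1
17 = 17 × 1 + 0
Continued fraction: [0; 2, 17]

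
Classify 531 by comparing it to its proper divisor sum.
deficient

Proper divisors of 531: sum = 1 + 3 + 9 + 59 + 177 = 249
Since 249 < 531, 531 is deficient.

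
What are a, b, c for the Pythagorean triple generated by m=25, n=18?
(301, 900, 949)

Euclid's formula: a = m² - n², b = 2mn, c = m² + n²
m = 25, n = 18
a = 25² - 18² = 625 - 324 = 301
b = 2 × 25 × 18 = 900
c = 25² + 18² = 625 + 324 = 949
Verification: 301² + 900² = 90601 + 810000 = 900601 = 949² ✓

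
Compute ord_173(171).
172

173 is prime, so ord(171) divides φ(173) = 172.
Divisors of 172: 1, 2, 4, 43, 86, 172.
Repeated squaring: 171^1 ≡ 171, 171^2 ≡ 4, 171^4 ≡ 16, 171^8 ≡ 83, 171^16 ≡ 142, 171^32 ≡ 96, 171^64 ≡ 47, 171^128 ≡ 133 (mod 173).
Test 171^d mod 173 for each divisor d in increasing order:
171^1 ≡ 171
171^2 ≡ 4
171^4 ≡ 16
171^43 = 171^32·171^8·171^2·171^1 ≡ 93
171^86 = 171^64·171^16·171^4·171^2 ≡ 172
171^172 = 171^128·171^32·171^8·171^4 ≡ 1  ← first divisor giving 1
The order is 172.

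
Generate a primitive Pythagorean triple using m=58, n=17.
(3075, 1972, 3653)

Euclid's formula: a = m² - n², b = 2mn, c = m² + n²
m = 58, n = 17
a = 58² - 17² = 3364 - 289 = 3075
b = 2 × 58 × 17 = 1972
c = 58² + 17² = 3364 + 289 = 3653
Verification: 3075² + 1972² = 9455625 + 3888784 = 13344409 = 3653² ✓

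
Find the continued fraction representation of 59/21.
[2; 1, 4, 4]

Euclidean algorithm steps:
59 = 2 × 21 + 17
21 = 1 × 17 + 4
17 = 4 × 4 + 1
4 = 4 × 1 + 0
Continued fraction: [2; 1, 4, 4]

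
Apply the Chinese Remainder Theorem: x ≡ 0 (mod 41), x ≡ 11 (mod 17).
164

Using Chinese Remainder Theorem:
M = 41 × 17 = 697
M1 = 17, M2 = 41
y1 = 17^(-1) mod 41 = 29
y2 = 41^(-1) mod 17 = 5
x = (0×17×29 + 11×41×5) mod 697 = 164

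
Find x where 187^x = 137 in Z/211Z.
14

Baby-step giant-step with step n = ⌈√211⌉ = 15.
Baby steps 187^j mod 211 (j:value) for j=0..14: 0:1, 1:187, 2:154, 3:102, 4:84, 5:94, 6:65, 7:128, 8:93, 9:89, 10:185, 11:202, 12:5, 13:91, 14:137.
h = 137 is already in the table at j=14, so x = 14.
Check: 187^14 ≡ 137 (mod 211).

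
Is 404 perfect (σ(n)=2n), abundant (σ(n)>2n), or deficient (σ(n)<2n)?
deficient

Proper divisors of 404: sum = 1 + 2 + 4 + 101 + 202 = 310
Since 310 < 404, 404 is deficient.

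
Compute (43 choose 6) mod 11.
1

Using Lucas' theorem:
Write n=43 and k=6 in base 11:
n in base 11: [3, 10]
k in base 11: [0, 6]
C(43,6) mod 11 = ∏ C(n_i, k_i) mod 11
Digit binomials (mod 11): C(3,0) = 1; C(10,6) = 210 ≡ 1
Product: 1 × 1 = 1 ≡ 1 (mod 11)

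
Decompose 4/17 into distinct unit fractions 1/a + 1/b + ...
1/5 + 1/29 + 1/1233 + 1/3039345

Greedy algorithm:
4/17: ceiling(17/4) = 5, use 1/5
3/85: ceiling(85/3) = 29, use 1/29
2/2465: ceiling(2465/2) = 1233, use 1/1233
1/3039345: ceiling(3039345/1) = 3039345, use 1/3039345
Result: 4/17 = 1/5 + 1/29 + 1/1233 + 1/3039345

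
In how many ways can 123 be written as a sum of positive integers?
2552338241

p(n) counts ways to write n as a sum of positive integers (order ignored).
Euler's pentagonal recurrence: p(k) = p(k-1) + p(k-2) - p(k-5) - p(k-7) + p(k-12) + p(k-15) - ... (offsets j(3j∓1)/2, signs ++--, p(0)=1, p(<0)=0).
DP table for k = 0..122: p(0)=1, p(1)=1, p(2)=2, p(3)=3, p(4)=5, p(5)=7, p(6)=11, p(7)=15, p(8)=22, p(9)=30, p(10)=42, p(11)=56, p(12)=77, p(13)=101, p(14)=135, p(15)=176, p(16)=231, p(17)=297, p(18)=385, p(19)=490, p(20)=627, p(21)=792, p(22)=1002, p(23)=1255, p(24)=1575, p(25)=1958, p(26)=2436, p(27)=3010, p(28)=3718, p(29)=4565, p(30)=5604, p(31)=6842, p(32)=8349, p(33)=10143, p(34)=12310, p(35)=14883, p(36)=17977, p(37)=21637, p(38)=26015, p(39)=31185, p(40)=37338, p(41)=44583, p(42)=53174, p(43)=63261, p(44)=75175, p(45)=89134, p(46)=105558, p(47)=124754, p(48)=147273, p(49)=173525, p(50)=204226, p(51)=239943, p(52)=281589, p(53)=329931, p(54)=386155, p(55)=451276, p(56)=526823, p(57)=614154, p(58)=715220, p(59)=831820, p(60)=966467, p(61)=1121505, p(62)=1300156, p(63)=1505499, p(64)=1741630, p(65)=2012558, p(66)=2323520, p(67)=2679689, p(68)=3087735, p(69)=3554345, p(70)=4087968, p(71)=4697205, p(72)=5392783, p(73)=6185689, p(74)=7089500, p(75)=8118264, p(76)=9289091, p(77)=10619863, p(78)=12132164, p(79)=13848650, p(80)=15796476, p(81)=18004327, p(82)=20506255, p(83)=23338469, p(84)=26543660, p(85)=30167357, p(86)=34262962, p(87)=38887673, p(88)=44108109, p(89)=49995925, p(90)=56634173, p(91)=64112359, p(92)=72533807, p(93)=82010177, p(94)=92669720, p(95)=104651419, p(96)=118114304, p(97)=133230930, p(98)=150198136, p(99)=169229875, p(100)=190569292, p(101)=214481126, p(102)=241265379, p(103)=271248950, p(104)=304801365, p(105)=342325709, p(106)=384276336, p(107)=431149389, p(108)=483502844, p(109)=541946240, p(110)=607163746, p(111)=679903203, p(112)=761002156, p(113)=851376628, p(114)=952050665, p(115)=1064144451, p(116)=1188908248, p(117)=1327710076, p(118)=1482074143, p(119)=1653668665, p(120)=1844349560, p(121)=2056148051, p(122)=2291320912.
Final step: p(123) = p(122) + p(121) - p(118) - p(116) + p(111) + p(108) - p(101) - p(97) + p(88) + p(83) - p(72) - p(66) + p(53) + p(46) - p(31) - p(23) + p(6)
= 2291320912 + 2056148051 - 1482074143 - 1188908248 + 679903203 + 483502844 - 214481126 - 133230930 + 44108109 + 23338469 - 5392783 - 2323520 + 329931 + 105558 - 6842 - 1255 + 11
= 2552338241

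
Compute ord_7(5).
6

7 is prime, so ord(5) divides φ(7) = 6.
Divisors of 6: 1, 2, 3, 6.
Repeated squaring: 5^1 ≡ 5, 5^2 ≡ 4, 5^4 ≡ 2 (mod 7).
Test 5^d mod 7 for each divisor d in increasing order:
5^1 ≡ 5
5^2 ≡ 4
5^3 = 5^2·5^1 ≡ 6
5^6 = 5^4·5^2 ≡ 1  ← first divisor giving 1
The order is 6.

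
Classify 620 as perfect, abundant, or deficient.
abundant

Proper divisors of 620: sum = 1 + 2 + 4 + 5 + 10 + 20 + 31 + 62 + 124 + 155 + 310 = 724
Since 724 > 620, 620 is abundant.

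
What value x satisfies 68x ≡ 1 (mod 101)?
52

gcd(68, 101) = 1, so the inverse exists.
Extended Euclidean algorithm on (101, 68):
101 = 1 × 68 + 33  ⟹  33 = (1)·101 + (-1)·68
68 = 2 × 33 + 2  ⟹  2 = (-2)·101 + (3)·68
33 = 16 × 2 + 1  ⟹  1 = (33)·101 + (-49)·68
So (-49)·68 ≡ 1 (mod 101), i.e. 68^(-1) ≡ -49 ≡ 52 (mod 101).
Check: 68 × 52 = 3536 ≡ 1 (mod 101)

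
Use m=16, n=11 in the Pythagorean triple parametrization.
(135, 352, 377)

Euclid's formula: a = m² - n², b = 2mn, c = m² + n²
m = 16, n = 11
a = 16² - 11² = 256 - 121 = 135
b = 2 × 16 × 11 = 352
c = 16² + 11² = 256 + 121 = 377
Verification: 135² + 352² = 18225 + 123904 = 142129 = 377² ✓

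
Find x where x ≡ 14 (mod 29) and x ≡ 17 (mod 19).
188

Using Chinese Remainder Theorem:
M = 29 × 19 = 551
M1 = 19, M2 = 29
y1 = 19^(-1) mod 29 = 26
y2 = 29^(-1) mod 19 = 2
x = (14×19×26 + 17×29×2) mod 551 = 188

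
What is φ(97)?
96

97 = 97
φ(n) = n × ∏(1 - 1/p) for each prime p dividing n
φ(97) = 97 × (1 - 1/97) = 96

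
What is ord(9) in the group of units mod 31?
15

31 is prime, so ord(9) divides φ(31) = 30.
Divisors of 30: 1, 2, 3, 5, 6, 10, 15, 30.
Repeated squaring: 9^1 ≡ 9, 9^2 ≡ 19, 9^4 ≡ 20, 9^8 ≡ 28, 9^16 ≡ 9 (mod 31).
Test 9^d mod 31 for each divisor d in increasing order:
9^1 ≡ 9
9^2 ≡ 19
9^3 = 9^2·9^1 ≡ 16
9^5 = 9^4·9^1 ≡ 25
9^6 = 9^4·9^2 ≡ 8
9^10 = 9^8·9^2 ≡ 5
9^15 = 9^8·9^4·9^2·9^1 ≡ 1  ← first divisor giving 1
The order is 15.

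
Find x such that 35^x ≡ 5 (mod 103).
41

Baby-step giant-step with step n = ⌈√103⌉ = 11.
Baby steps 35^j mod 103 (j:value) for j=0..10: 0:1, 1:35, 2:92, 3:27, 4:18, 5:12, 6:8, 7:74, 8:15, 9:10, 10:41.
Giant-step multiplier: 35^(-11) ≡ 35^(102-11) = 35^91 ≡ 44 (mod 103).
Giant steps γ_i = 5·44^i mod 103: γ_0=5, γ_1=14, γ_2=101, γ_3=15 (in table at j=8).
x = i·n + j = 3·11 + 8 = 41.
Check: 35^41 ≡ 5 (mod 103).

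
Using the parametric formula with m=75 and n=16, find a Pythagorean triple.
(5369, 2400, 5881)

Euclid's formula: a = m² - n², b = 2mn, c = m² + n²
m = 75, n = 16
a = 75² - 16² = 5625 - 256 = 5369
b = 2 × 75 × 16 = 2400
c = 75² + 16² = 5625 + 256 = 5881
Verification: 5369² + 2400² = 28826161 + 5760000 = 34586161 = 5881² ✓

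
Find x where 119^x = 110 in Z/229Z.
115

Baby-step giant-step with step n = ⌈√229⌉ = 16.
Baby steps 119^j mod 229 (j:value) for j=0..15: 0:1, 1:119, 2:192, 3:177, 4:224, 5:92, 6:185, 7:31, 8:25, 9:227, 10:220, 11:74, 12:104, 13:10, 14:45, 15:88.
Giant-step multiplier: 119^(-16) ≡ 119^(228-16) = 119^212 ≡ 48 (mod 229).
Giant steps γ_i = 110·48^i mod 229: γ_0=110, γ_1=13, γ_2=166, γ_3=182, γ_4=34, γ_5=29, γ_6=18, γ_7=177 (in table at j=3).
x = i·n + j = 7·16 + 3 = 115.
Check: 119^115 ≡ 110 (mod 229).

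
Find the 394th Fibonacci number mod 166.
47

Matrix identity: Q^n = [[F_(n+1), F_n], [F_n, F_(n-1)]] with Q = [[1,1],[1,0]].
n = 394 = 110001010₂. Square-and-multiply, entries mod 166:
Q^1 = [[1,1],[1,0]]
Q^3 = (Q^1)²·Q = [[3,2],[2,1]]
Q^6 = (Q^3)² = [[13,8],[8,5]]
Q^12 = (Q^6)² = [[67,144],[144,89]]
Q^24 = (Q^12)² = [[159,54],[54,105]]
Q^49 = (Q^24)²·Q = [[123,143],[143,146]]
Q^98 = (Q^49)² = [[54,121],[121,99]]
Q^197 = (Q^98)²·Q = [[48,127],[127,87]]
Q^394 = (Q^197)² = [[7,47],[47,126]]
F_394 mod 166 = Q^394[0][1] = 47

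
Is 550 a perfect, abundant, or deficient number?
abundant

Proper divisors of 550: sum = 1 + 2 + 5 + 10 + 11 + 22 + 25 + 50 + 55 + 110 + 275 = 566
Since 566 > 550, 550 is abundant.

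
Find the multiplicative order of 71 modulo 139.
69

139 is prime, so ord(71) divides φ(139) = 138.
Divisors of 138: 1, 2, 3, 6, 23, 46, 69, 138.
Repeated squaring: 71^1 ≡ 71, 71^2 ≡ 37, 71^4 ≡ 118, 71^8 ≡ 24, 71^16 ≡ 20, 71^32 ≡ 122, 71^64 ≡ 11, 71^128 ≡ 121 (mod 139).
Test 71^d mod 139 for each divisor d in increasing order:
71^1 ≡ 71
71^2 ≡ 37
71^3 = 71^2·71^1 ≡ 125
71^6 = 71^4·71^2 ≡ 57
71^23 = 71^16·71^4·71^2·71^1 ≡ 42
71^46 = 71^32·71^8·71^4·71^2 ≡ 96
71^69 = 71^64·71^4·71^1 ≡ 1  ← first divisor giving 1
The order is 69.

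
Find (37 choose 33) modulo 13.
5

Using Lucas' theorem:
Write n=37 and k=33 in base 13:
n in base 13: [2, 11]
k in base 13: [2, 7]
C(37,33) mod 13 = ∏ C(n_i, k_i) mod 13
Digit binomials (mod 13): C(2,2) = 1; C(11,7) = 330 ≡ 5
Product: 1 × 5 = 5 ≡ 5 (mod 13)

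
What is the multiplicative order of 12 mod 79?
26

79 is prime, so ord(12) divides φ(79) = 78.
Divisors of 78: 1, 2, 3, 6, 13, 26, 39, 78.
Repeated squaring: 12^1 ≡ 12, 12^2 ≡ 65, 12^4 ≡ 38, 12^8 ≡ 22, 12^16 ≡ 10, 12^32 ≡ 21, 12^64 ≡ 46 (mod 79).
Test 12^d mod 79 for each divisor d in increasing order:
12^1 ≡ 12
12^2 ≡ 65
12^3 = 12^2·12^1 ≡ 69
12^6 = 12^4·12^2 ≡ 21
12^13 = 12^8·12^4·12^1 ≡ 78
12^26 = 12^16·12^8·12^2 ≡ 1  ← first divisor giving 1
The order is 26.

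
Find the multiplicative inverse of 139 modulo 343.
153

gcd(139, 343) = 1, so the inverse exists.
Extended Euclidean algorithm on (343, 139):
343 = 2 × 139 + 65  ⟹  65 = (1)·343 + (-2)·139
139 = 2 × 65 + 9  ⟹  9 = (-2)·343 + (5)·139
65 = 7 × 9 + 2  ⟹  2 = (15)·343 + (-37)·139
9 = 4 × 2 + 1  ⟹  1 = (-62)·343 + (153)·139
So (153)·139 ≡ 1 (mod 343), i.e. 139^(-1) ≡ 153 (mod 343).
Check: 139 × 153 = 21267 ≡ 1 (mod 343)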